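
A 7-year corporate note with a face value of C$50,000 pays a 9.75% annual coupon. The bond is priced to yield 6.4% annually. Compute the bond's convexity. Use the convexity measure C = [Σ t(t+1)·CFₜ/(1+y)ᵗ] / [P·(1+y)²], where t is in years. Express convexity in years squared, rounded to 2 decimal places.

35.78

With y = 0.064:
  t   CF        PV=CF/(1+0.064)^t    t·PV        t(t+1)·PV
  1     4,875.00     4,581.7669     4,581.7669       9,163.5338
  2     4,875.00     4,306.1719     8,612.3438      25,837.0315
  3     4,875.00     4,047.1541    12,141.4622      48,565.8487
  4     4,875.00     3,803.7162    15,214.8649      76,074.3243
  5     4,875.00     3,574.9213    17,874.6063     107,247.6377
  6     4,875.00     3,359.8884    20,159.3304     141,115.3128
  7    54,875.00    35,545.3780   248,817.6463   1,990,541.1704
  Σ                 59,218.9968   327,402.0208   2,398,544.8593
P = 59,218.9968.
Convexity = Σ t(t+1)·PV / [P·(1+y)²] = 2,398,544.8593 / (59,218.9968 × 1.132096) = 35.77697.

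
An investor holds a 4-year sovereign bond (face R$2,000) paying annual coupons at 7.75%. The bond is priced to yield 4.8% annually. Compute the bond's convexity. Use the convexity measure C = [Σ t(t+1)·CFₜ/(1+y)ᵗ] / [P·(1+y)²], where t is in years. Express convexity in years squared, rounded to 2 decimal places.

15.86

With y = 0.048:
  t   CF        PV=CF/(1+0.048)^t    t·PV        t(t+1)·PV
  1       155.00       147.9008       147.9008         295.8015
  2       155.00       141.1267       282.2534         846.7601
  3       155.00       134.6629       403.9886       1,615.9544
  4     2,155.00     1,786.4964     7,145.9856      35,729.9279
  Σ                  2,210.1867     7,980.1283      38,488.4439
P = 2,210.1867.
Convexity = Σ t(t+1)·PV / [P·(1+y)²] = 38,488.4439 / (2,210.1867 × 1.098304) = 15.85546.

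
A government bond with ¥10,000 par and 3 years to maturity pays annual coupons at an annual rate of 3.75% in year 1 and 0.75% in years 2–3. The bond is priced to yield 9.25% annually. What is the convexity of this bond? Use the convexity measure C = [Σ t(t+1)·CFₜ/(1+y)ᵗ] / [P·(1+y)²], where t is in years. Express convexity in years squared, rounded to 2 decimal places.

With y = 0.0925:
  t   CF        PV=CF/(1+0.0925)^t    t·PV        t(t+1)·PV
  1       375.00       343.2494       343.2494         686.4989
  2        75.00        62.8374       125.6748         377.0245
  3    10,075.00     7,726.4628    23,179.3884      92,717.5536
  Σ                  8,132.5497    23,648.3127      93,781.0770
P = 8,132.5497.
Convexity = Σ t(t+1)·PV / [P·(1+y)²] = 93,781.0770 / (8,132.5497 × 1.193556) = 9.66152.

9.66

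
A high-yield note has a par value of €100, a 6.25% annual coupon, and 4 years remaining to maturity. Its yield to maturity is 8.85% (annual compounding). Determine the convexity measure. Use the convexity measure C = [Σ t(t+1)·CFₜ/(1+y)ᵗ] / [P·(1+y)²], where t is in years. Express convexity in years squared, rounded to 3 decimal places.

14.889

With y = 0.0885:
  t   CF        PV=CF/(1+0.0885)^t    t·PV        t(t+1)·PV
  1         6.25         5.7418         5.7418          11.4837
  2         6.25         5.2750        10.5500          31.6501
  3         6.25         4.8461        14.5384          58.1535
  4       106.25        75.6859       302.7438       1,513.7188
  Σ                     91.5489       333.5740       1,615.0060
P = 91.5489.
Convexity = Σ t(t+1)·PV / [P·(1+y)²] = 1,615.0060 / (91.5489 × 1.184832) = 14.88895.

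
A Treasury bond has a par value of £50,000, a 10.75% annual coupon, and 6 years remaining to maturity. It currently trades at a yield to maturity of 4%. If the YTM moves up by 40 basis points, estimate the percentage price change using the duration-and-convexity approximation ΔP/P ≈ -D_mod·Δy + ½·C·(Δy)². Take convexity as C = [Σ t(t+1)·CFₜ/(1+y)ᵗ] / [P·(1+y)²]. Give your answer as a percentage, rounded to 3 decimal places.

With y = 0.04:
  t   CF        PV=CF/(1+0.04)^t    t·PV        t(t+1)·PV
  1     5,375.00     5,168.2692     5,168.2692      10,336.5385
  2     5,375.00     4,969.4896     9,938.9793      29,816.9379
  3     5,375.00     4,778.3554    14,335.0663      57,340.2651
  4     5,375.00     4,594.5725    18,378.2901      91,891.4505
  5     5,375.00     4,417.8582    22,089.2910     132,535.7460
  6    55,375.00    43,763.6669   262,582.0012   1,838,074.0082
  Σ                 67,692.2119   332,491.8971   2,159,994.9462
P = 67,692.2119; D_Mac = 4.91182 yrs; D_mod = 4.72290 yrs; C = 29.50172.
Duration effect: -4.72290 × (+0.004) = -0.018892
Convexity effect: 0.5 × 29.50172 × (0.004)² = +0.0002360
ΔP/P ≈ -0.018892 + 0.0002360 = -0.018656 = -1.8656%.

-1.866%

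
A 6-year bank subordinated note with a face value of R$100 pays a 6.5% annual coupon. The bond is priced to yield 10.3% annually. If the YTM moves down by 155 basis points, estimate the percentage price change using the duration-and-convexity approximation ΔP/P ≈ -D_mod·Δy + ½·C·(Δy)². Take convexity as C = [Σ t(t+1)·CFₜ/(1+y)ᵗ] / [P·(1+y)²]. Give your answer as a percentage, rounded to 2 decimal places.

+7.45%

With y = 0.103:
  t   CF        PV=CF/(1+0.103)^t    t·PV        t(t+1)·PV
  1         6.50         5.8930         5.8930          11.7860
  2         6.50         5.3427        10.6854          32.0563
  3         6.50         4.8438        14.5314          58.1257
  4         6.50         4.3915        17.5659          87.8297
  5         6.50         3.9814        19.9070         119.4420
  6       106.50        59.1421       354.8524       2,483.9670
  Σ                     83.5945       423.4352       2,793.2067
P = 83.5945; D_Mac = 5.06535 yrs; D_mod = 4.59234 yrs; C = 27.46467.
Duration effect: -4.59234 × (-0.0155) = +0.071181
Convexity effect: 0.5 × 27.46467 × (-0.0155)² = +0.0032992
ΔP/P ≈ +0.071181 + 0.0032992 = +0.074480 = +7.4480%.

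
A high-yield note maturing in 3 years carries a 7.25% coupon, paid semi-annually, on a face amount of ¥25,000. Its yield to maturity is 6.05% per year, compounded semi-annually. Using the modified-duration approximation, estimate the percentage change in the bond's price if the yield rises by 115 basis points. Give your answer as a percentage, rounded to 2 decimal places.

-3.07%

Periodic yield y = 0.03025. Modified duration first:
  t   CF        PV=CF/(1+0.03025)^t    t·PV
  1       906.25       879.6409       879.6409
  2       906.25       853.8130     1,707.6260
  3       906.25       828.7435     2,486.2306
  4       906.25       804.4101     3,217.6405
  5       906.25       780.7912     3,903.9559
  6    25,906.25    21,664.5071   129,987.0427
  Σ                 25,811.9058   142,182.1366
P = 25,811.9058; D_Mac = 5.50839 half-year periods = 2.75420 yrs; D_mod = 2.75420/(1+0.03025) = 2.67333 yrs.
ΔP/P ≈ -D_mod · Δy = -2.67333 × (+0.0115) = -0.030743 = -3.0743%.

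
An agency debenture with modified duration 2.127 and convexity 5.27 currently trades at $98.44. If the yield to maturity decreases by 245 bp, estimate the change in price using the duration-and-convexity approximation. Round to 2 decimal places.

Duration effect: -D_mod·Δy = -2.127 × (-0.0245) = +0.0521115
Convexity effect: ½·C·(Δy)² = 0.5 × 5.27 × (-0.0245)² = +0.00158165875
ΔP/P ≈ +0.0521115 + 0.00158165875 = +0.05369315875
ΔP ≈ 98.44 × (+0.05369315875) = +5.28555454735.

+$5.29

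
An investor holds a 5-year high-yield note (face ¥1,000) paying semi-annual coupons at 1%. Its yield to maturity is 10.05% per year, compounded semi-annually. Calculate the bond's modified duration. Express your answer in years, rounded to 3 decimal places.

Periodic yield y = 0.05025. First find Macaulay duration:
  t   CF        PV=CF/(1+0.05025)^t    t·PV
  1         5.00         4.7608         4.7608
  2         5.00         4.5330         9.0660
  3         5.00         4.3161        12.9483
  4         5.00         4.1096        16.4384
  5         5.00         3.9130        19.5649
  6         5.00         3.7258        22.3545
  7         5.00         3.5475        24.8324
  8         5.00         3.3778        27.0221
  9         5.00         3.2161        28.9453
  10    1,005.00       615.5157     6,155.1573
  Σ                    651.0153     6,321.0900
P = 651.0153; Macaulay duration = 6,321.0900 / 651.0153 = 9.70959 half-year periods = 4.85479 years.
Modified duration = D_Mac / (1 + y) = 4.85479 / 1.05025 = 4.62251 years.

4.623 years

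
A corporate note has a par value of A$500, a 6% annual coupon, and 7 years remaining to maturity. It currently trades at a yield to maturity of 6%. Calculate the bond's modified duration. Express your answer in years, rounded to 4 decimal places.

Periodic yield y = 0.06. First find Macaulay duration:
  t   CF        PV=CF/(1+0.06)^t    t·PV
  1        30.00        28.3019        28.3019
  2        30.00        26.6999        53.3998
  3        30.00        25.1886        75.5657
  4        30.00        23.7628        95.0512
  5        30.00        22.4177       112.0887
  6        30.00        21.1488       126.8929
  7       530.00       352.4803     2,467.3619
  Σ                    500.0000     2,958.6622
P = 500.0000; Macaulay duration = 2,958.6622 / 500.0000 = 5.91732 years.
Modified duration = D_Mac / (1 + y) = 5.91732 / 1.06 = 5.58238 years.

5.5824 years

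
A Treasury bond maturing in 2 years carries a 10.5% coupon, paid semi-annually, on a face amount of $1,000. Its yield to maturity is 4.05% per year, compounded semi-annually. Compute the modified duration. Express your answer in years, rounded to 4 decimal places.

Periodic yield y = 0.02025. First find Macaulay duration:
  t   CF        PV=CF/(1+0.02025)^t    t·PV
  1        52.50        51.4580        51.4580
  2        52.50        50.4366       100.8733
  3        52.50        49.4356       148.3067
  4     1,052.50       971.3946     3,885.5785
  Σ                  1,122.7248     4,186.2164
P = 1,122.7248; Macaulay duration = 4,186.2164 / 1,122.7248 = 3.72862 half-year periods = 1.86431 years.
Modified duration = D_Mac / (1 + y) = 1.86431 / 1.02025 = 1.82731 years.

1.8273 years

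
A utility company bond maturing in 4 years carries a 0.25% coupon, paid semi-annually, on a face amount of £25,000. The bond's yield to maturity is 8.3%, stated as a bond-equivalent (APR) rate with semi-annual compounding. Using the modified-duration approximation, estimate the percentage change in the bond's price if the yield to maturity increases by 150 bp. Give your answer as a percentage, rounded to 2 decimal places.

Periodic yield y = 0.0415. Modified duration first:
  t   CF        PV=CF/(1+0.0415)^t    t·PV
  1        31.25        30.0048        30.0048
  2        31.25        28.8092        57.6184
  3        31.25        27.6613        82.9838
  4        31.25        26.5591       106.2363
  5        31.25        25.5008       127.5040
  6        31.25        24.4847       146.9081
  7        31.25        23.5091       164.5634
  8    25,031.25    18,080.4129   144,643.3030
  Σ                 18,266.9418   145,359.1217
P = 18,266.9418; D_Mac = 7.95750 half-year periods = 3.97875 yrs; D_mod = 3.97875/(1+0.0415) = 3.82021 yrs.
ΔP/P ≈ -D_mod · Δy = -3.82021 × (+0.015) = -0.057303 = -5.7303%.

-5.73%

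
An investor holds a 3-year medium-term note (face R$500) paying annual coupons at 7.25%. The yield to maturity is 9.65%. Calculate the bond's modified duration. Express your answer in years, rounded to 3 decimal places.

2.549 years

Periodic yield y = 0.0965. First find Macaulay duration:
  t   CF        PV=CF/(1+0.0965)^t    t·PV
  1        36.25        33.0597        33.0597
  2        36.25        30.1502        60.3005
  3       536.25       406.7630     1,220.2889
  Σ                    469.9729     1,313.6491
P = 469.9729; Macaulay duration = 1,313.6491 / 469.9729 = 2.79516 years.
Modified duration = D_Mac / (1 + y) = 2.79516 / 1.0965 = 2.54916 years.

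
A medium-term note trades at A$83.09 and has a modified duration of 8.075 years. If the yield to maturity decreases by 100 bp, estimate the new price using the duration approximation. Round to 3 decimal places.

Duration approximation: ΔP/P ≈ -D_mod · Δy = -8.075 × (-0.01) = +0.080750.
New price ≈ 83.09 × (1 + 0.080750) = 89.7995175.

A$89.800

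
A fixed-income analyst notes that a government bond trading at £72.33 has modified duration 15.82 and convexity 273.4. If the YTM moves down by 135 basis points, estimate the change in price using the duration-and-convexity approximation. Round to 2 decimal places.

+£17.25

Duration effect: -D_mod·Δy = -15.82 × (-0.0135) = +0.213570
Convexity effect: ½·C·(Δy)² = 0.5 × 273.4 × (-0.0135)² = +0.024913575
ΔP/P ≈ +0.213570 + 0.024913575 = +0.238483575
ΔP ≈ 72.33 × (+0.238483575) = +17.24951697975.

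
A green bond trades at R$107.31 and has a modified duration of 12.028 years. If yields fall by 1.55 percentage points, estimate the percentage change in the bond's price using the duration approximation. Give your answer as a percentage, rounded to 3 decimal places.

Duration approximation: ΔP/P ≈ -D_mod · Δy = -12.028 × (-0.0155) = +0.186434.
As a percentage: +18.6434%.

+18.643%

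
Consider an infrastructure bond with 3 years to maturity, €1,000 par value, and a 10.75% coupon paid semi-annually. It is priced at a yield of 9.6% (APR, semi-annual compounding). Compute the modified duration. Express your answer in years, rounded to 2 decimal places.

Periodic yield y = 0.048. First find Macaulay duration:
  t   CF        PV=CF/(1+0.048)^t    t·PV
  1        53.75        51.2882        51.2882
  2        53.75        48.9391        97.8782
  3        53.75        46.6976       140.0928
  4        53.75        44.5588       178.2351
  5        53.75        42.5179       212.5896
  6     1,053.75       795.3713     4,772.2275
  Σ                  1,029.3728     5,452.3115
P = 1,029.3728; Macaulay duration = 5,452.3115 / 1,029.3728 = 5.29673 half-year periods = 2.64837 years.
Modified duration = D_Mac / (1 + y) = 2.64837 / 1.048 = 2.52707 years.

2.53 years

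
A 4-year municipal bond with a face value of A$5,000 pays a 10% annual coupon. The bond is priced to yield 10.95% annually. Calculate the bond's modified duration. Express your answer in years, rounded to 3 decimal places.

3.135 years

Periodic yield y = 0.1095. First find Macaulay duration:
  t   CF        PV=CF/(1+0.1095)^t    t·PV
  1       500.00       450.6534       450.6534
  2       500.00       406.1771       812.3541
  3       500.00       366.0902     1,098.2706
  4     5,500.00     3,629.5557    14,518.2227
  Σ                  4,852.4764    16,879.5008
P = 4,852.4764; Macaulay duration = 16,879.5008 / 4,852.4764 = 3.47853 years.
Modified duration = D_Mac / (1 + y) = 3.47853 / 1.1095 = 3.13523 years.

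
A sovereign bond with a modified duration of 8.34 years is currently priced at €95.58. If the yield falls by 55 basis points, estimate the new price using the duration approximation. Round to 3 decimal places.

Duration approximation: ΔP/P ≈ -D_mod · Δy = -8.34 × (-0.0055) = +0.045870.
New price ≈ 95.58 × (1 + 0.045870) = 99.9642546.

€99.964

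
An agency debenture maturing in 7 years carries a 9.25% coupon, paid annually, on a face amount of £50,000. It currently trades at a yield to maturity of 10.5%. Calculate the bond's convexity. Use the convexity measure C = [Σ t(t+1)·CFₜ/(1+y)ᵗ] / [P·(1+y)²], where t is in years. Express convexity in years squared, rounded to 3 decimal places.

With y = 0.105:
  t   CF        PV=CF/(1+0.105)^t    t·PV        t(t+1)·PV
  1     4,625.00     4,185.5204     4,185.5204       8,371.0407
  2     4,625.00     3,787.8012     7,575.6025      22,726.8074
  3     4,625.00     3,427.8744    10,283.6233      41,134.4930
  4     4,625.00     3,102.1488    12,408.5952      62,042.9759
  5     4,625.00     2,807.3745    14,036.8724      84,221.2343
  6     4,625.00     2,540.6104    15,243.6623     106,705.6362
  7    54,625.00    27,155.3562   190,087.4934   1,520,699.9471
  Σ                 47,006.6859   253,821.3693   1,845,902.1346
P = 47,006.6859.
Convexity = Σ t(t+1)·PV / [P·(1+y)²] = 1,845,902.1346 / (47,006.6859 × 1.221025) = 32.16063.

32.161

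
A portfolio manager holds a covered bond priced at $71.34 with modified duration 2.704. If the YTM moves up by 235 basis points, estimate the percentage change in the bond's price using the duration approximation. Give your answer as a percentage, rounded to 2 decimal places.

-6.35%

Duration approximation: ΔP/P ≈ -D_mod · Δy = -2.704 × (+0.0235) = -0.063544.
As a percentage: -6.3544%.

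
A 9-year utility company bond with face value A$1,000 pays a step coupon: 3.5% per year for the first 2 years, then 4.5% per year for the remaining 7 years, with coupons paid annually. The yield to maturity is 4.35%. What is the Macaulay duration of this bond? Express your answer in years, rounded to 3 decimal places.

Periodic yield y = 0.0435. Discount each cash flow and weight by its year:
  t   CF        PV=CF/(1+0.0435)^t    t·PV
  1        35.00        33.5410        33.5410
  2        35.00        32.1428        64.2855
  3        45.00        39.6036       118.8109
  4        45.00        37.9527       151.8108
  5        45.00        36.3706       181.8529
  6        45.00        34.8544       209.1265
  7        45.00        33.4015       233.8102
  8        45.00        32.0091       256.0725
  9     1,045.00       712.3349     6,411.0139
  Σ                    992.2105     7,660.3242
Price P = Σ PV = 992.2105.
Macaulay duration = Σ(t·PV) / P = 7,660.3242 / 992.2105 = 7.72046 years.

7.720 years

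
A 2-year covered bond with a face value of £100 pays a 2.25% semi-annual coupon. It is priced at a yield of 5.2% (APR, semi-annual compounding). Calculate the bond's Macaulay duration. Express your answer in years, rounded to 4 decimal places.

1.9658 years

Periodic yield y = 0.026. Discount each cash flow and weight by its period:
  t   CF        PV=CF/(1+0.026)^t    t·PV
  1        1.125         1.0965         1.0965
  2        1.125         1.0687         2.1374
  3        1.125         1.0416         3.1249
  4      101.125        91.2576       365.0304
  Σ                     94.4644       371.3892
Price P = Σ PV = 94.4644.
Macaulay duration = Σ(t·PV) / P = 371.3892 / 94.4644 = 3.93152 half-year periods.
In years: 3.93152 / 2 = 1.96576 years.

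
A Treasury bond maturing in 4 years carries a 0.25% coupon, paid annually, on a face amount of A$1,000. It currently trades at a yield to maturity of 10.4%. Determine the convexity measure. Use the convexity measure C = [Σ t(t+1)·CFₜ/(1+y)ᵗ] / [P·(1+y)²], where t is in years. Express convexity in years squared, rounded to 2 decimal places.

With y = 0.104:
  t   CF        PV=CF/(1+0.104)^t    t·PV        t(t+1)·PV
  1         2.50         2.2645         2.2645           4.5290
  2         2.50         2.0512         4.1023          12.3070
  3         2.50         1.8579         5.5738          22.2953
  4     1,002.50       674.8513     2,699.4052      13,497.0260
  Σ                    681.0249     2,711.3459      13,536.1573
P = 681.0249.
Convexity = Σ t(t+1)·PV / [P·(1+y)²] = 13,536.1573 / (681.0249 × 1.218816) = 16.30776.

16.31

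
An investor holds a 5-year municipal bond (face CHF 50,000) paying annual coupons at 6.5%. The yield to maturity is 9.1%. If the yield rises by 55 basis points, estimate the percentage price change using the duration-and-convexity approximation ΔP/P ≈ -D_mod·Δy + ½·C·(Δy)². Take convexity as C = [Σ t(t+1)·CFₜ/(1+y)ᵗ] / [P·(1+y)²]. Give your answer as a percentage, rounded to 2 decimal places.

With y = 0.091:
  t   CF        PV=CF/(1+0.091)^t    t·PV        t(t+1)·PV
  1     3,250.00     2,978.9184     2,978.9184       5,957.8368
  2     3,250.00     2,730.4477     5,460.8954      16,382.6861
  3     3,250.00     2,502.7018     7,508.1055      30,032.4218
  4     3,250.00     2,293.9522     9,175.8087      45,879.0434
  5    53,250.00    34,450.5262   172,252.6308   1,033,515.7846
  Σ                 44,956.5463   197,376.3587   1,131,767.7728
P = 44,956.5463; D_Mac = 4.39038 yrs; D_mod = 4.02418 yrs; C = 21.15022.
Duration effect: -4.02418 × (+0.0055) = -0.022133
Convexity effect: 0.5 × 21.15022 × (0.0055)² = +0.0003199
ΔP/P ≈ -0.022133 + 0.0003199 = -0.021813 = -2.1813%.

-2.18%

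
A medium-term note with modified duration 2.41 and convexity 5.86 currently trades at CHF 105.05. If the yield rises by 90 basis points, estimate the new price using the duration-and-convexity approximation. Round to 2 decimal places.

CHF 102.80

Duration effect: -D_mod·Δy = -2.41 × (+0.009) = -0.021690
Convexity effect: ½·C·(Δy)² = 0.5 × 5.86 × (0.009)² = +0.00023733
ΔP/P ≈ -0.021690 + 0.00023733 = -0.02145267
New price ≈ 105.05 × (1 - 0.02145267) = 102.7963970165.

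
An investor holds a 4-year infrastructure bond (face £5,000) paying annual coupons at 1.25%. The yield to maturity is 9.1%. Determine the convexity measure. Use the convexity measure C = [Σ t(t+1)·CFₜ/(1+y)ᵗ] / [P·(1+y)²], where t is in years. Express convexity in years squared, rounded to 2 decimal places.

16.32

With y = 0.091:
  t   CF        PV=CF/(1+0.091)^t    t·PV        t(t+1)·PV
  1        62.50        57.2869        57.2869         114.5738
  2        62.50        52.5086       105.0172         315.0517
  3        62.50        48.1289       144.3866         577.5466
  4     5,062.50     3,573.2717    14,293.0866      71,465.4330
  Σ                  3,731.1960    14,599.7774      72,472.6050
P = 3,731.1960.
Convexity = Σ t(t+1)·PV / [P·(1+y)²] = 72,472.6050 / (3,731.1960 × 1.190281) = 16.31835.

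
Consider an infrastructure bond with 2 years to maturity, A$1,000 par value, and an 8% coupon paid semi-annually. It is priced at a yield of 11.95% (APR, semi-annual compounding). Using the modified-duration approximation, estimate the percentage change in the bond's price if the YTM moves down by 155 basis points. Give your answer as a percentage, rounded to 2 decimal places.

+2.75%

Periodic yield y = 0.05975. Modified duration first:
  t   CF        PV=CF/(1+0.05975)^t    t·PV
  1        40.00        37.7448        37.7448
  2        40.00        35.6167        71.2333
  3        40.00        33.6085       100.8256
  4     1,040.00       824.5550     3,298.2201
  Σ                    931.5250     3,508.0238
P = 931.5250; D_Mac = 3.76589 half-year periods = 1.88295 yrs; D_mod = 1.88295/(1+0.05975) = 1.77678 yrs.
ΔP/P ≈ -D_mod · Δy = -1.77678 × (-0.0155) = +0.027540 = +2.7540%.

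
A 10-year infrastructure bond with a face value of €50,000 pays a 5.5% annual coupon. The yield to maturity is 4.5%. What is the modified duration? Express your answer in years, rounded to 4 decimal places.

Periodic yield y = 0.045. First find Macaulay duration:
  t   CF        PV=CF/(1+0.045)^t    t·PV
  1     2,750.00     2,631.5789     2,631.5789
  2     2,750.00     2,518.2574     5,036.5147
  3     2,750.00     2,409.8157     7,229.4470
  4     2,750.00     2,306.0437     9,224.1748
  5     2,750.00     2,206.7404    11,033.7019
  6     2,750.00     2,111.7133    12,670.2797
  7     2,750.00     2,020.7783    14,145.4478
  8     2,750.00     1,933.7591    15,470.0728
  9     2,750.00     1,850.4872    16,654.3846
  10   52,750.00    33,967.1852   339,671.8523
  Σ                 53,956.3591   433,767.4545
P = 53,956.3591; Macaulay duration = 433,767.4545 / 53,956.3591 = 8.03923 years.
Modified duration = D_Mac / (1 + y) = 8.03923 / 1.045 = 7.69304 years.

7.6930 years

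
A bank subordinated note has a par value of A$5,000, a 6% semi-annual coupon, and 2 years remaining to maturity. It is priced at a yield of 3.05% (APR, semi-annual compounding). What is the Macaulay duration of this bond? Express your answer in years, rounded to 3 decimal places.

Periodic yield y = 0.01525. Discount each cash flow and weight by its period:
  t   CF        PV=CF/(1+0.01525)^t    t·PV
  1       150.00       147.7469       147.7469
  2       150.00       145.5276       291.0551
  3       150.00       143.3416       430.0248
  4     5,150.00     4,847.4712    19,389.8848
  Σ                  5,284.0872    20,258.7116
Price P = Σ PV = 5,284.0872.
Macaulay duration = Σ(t·PV) / P = 20,258.7116 / 5,284.0872 = 3.83391 half-year periods.
In years: 3.83391 / 2 = 1.91695 years.

1.917 years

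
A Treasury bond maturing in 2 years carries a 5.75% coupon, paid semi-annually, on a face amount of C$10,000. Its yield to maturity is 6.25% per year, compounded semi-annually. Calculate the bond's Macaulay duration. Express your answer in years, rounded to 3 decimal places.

Periodic yield y = 0.03125. Discount each cash flow and weight by its period:
  t   CF        PV=CF/(1+0.03125)^t    t·PV
  1       287.50       278.7879       278.7879
  2       287.50       270.3398       540.6795
  3       287.50       262.1476       786.4429
  4    10,287.50     9,096.0744    36,384.2974
  Σ                  9,907.3496    37,990.2078
Price P = Σ PV = 9,907.3496.
Macaulay duration = Σ(t·PV) / P = 37,990.2078 / 9,907.3496 = 3.83455 half-year periods.
In years: 3.83455 / 2 = 1.91727 years.

1.917 years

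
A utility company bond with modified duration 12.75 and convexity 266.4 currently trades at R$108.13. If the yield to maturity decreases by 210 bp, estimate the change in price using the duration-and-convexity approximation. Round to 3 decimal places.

Duration effect: -D_mod·Δy = -12.75 × (-0.021) = +0.267750
Convexity effect: ½·C·(Δy)² = 0.5 × 266.4 × (-0.021)² = +0.0587412
ΔP/P ≈ +0.267750 + 0.0587412 = +0.3264912
ΔP ≈ 108.13 × (+0.3264912) = +35.303493456.

+R$35.303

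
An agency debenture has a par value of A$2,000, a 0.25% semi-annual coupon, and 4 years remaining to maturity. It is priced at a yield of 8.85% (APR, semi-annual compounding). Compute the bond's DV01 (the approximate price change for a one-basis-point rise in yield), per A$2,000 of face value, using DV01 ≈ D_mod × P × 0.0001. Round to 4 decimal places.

A$0.5452

Periodic yield y = 0.04425.
  t   CF        PV=CF/(1+0.04425)^t    t·PV
  1         2.50         2.3941         2.3941
  2         2.50         2.2926         4.5852
  3         2.50         2.1955         6.5864
  4         2.50         2.1024         8.4097
  5         2.50         2.0133        10.0667
  6         2.50         1.9280        11.5682
  7         2.50         1.8463        12.9243
  8     2,002.50     1,416.2393    11,329.9147
  Σ                  1,431.0116    11,386.4493
P = 1,431.0116; D_Mac = 7.95692 half-year periods = 3.97846 yrs; D_mod = 3.80987 yrs.
DV01 ≈ 3.80987 × 1,431.0116 × 0.0001 = 0.545197.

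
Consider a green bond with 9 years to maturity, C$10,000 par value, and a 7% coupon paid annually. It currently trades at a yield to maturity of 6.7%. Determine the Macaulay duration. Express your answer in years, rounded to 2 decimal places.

Periodic yield y = 0.067. Discount each cash flow and weight by its year:
  t   CF        PV=CF/(1+0.067)^t    t·PV
  1       700.00       656.0450       656.0450
  2       700.00       614.8500     1,229.7001
  3       700.00       576.2418     1,728.7255
  4       700.00       540.0579     2,160.2318
  5       700.00       506.1462     2,530.7308
  6       700.00       474.3638     2,846.1827
  7       700.00       444.5771     3,112.0398
  8       700.00       416.6608     3,333.2867
  9    10,700.00     5,969.0333    53,721.2998
  Σ                 10,197.9760    71,318.2422
Price P = Σ PV = 10,197.9760.
Macaulay duration = Σ(t·PV) / P = 71,318.2422 / 10,197.9760 = 6.99337 years.

6.99 years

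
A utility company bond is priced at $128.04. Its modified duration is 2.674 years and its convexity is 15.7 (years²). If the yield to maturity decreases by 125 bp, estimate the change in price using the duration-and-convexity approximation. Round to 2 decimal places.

Duration effect: -D_mod·Δy = -2.674 × (-0.0125) = +0.033425
Convexity effect: ½·C·(Δy)² = 0.5 × 15.7 × (-0.0125)² = +0.0012265625
ΔP/P ≈ +0.033425 + 0.0012265625 = +0.0346515625
ΔP ≈ 128.04 × (+0.0346515625) = +4.4367860625.

+$4.44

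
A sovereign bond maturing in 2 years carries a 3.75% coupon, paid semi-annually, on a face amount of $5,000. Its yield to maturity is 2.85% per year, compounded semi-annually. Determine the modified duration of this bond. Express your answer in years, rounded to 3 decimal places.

1.919 years

Periodic yield y = 0.01425. First find Macaulay duration:
  t   CF        PV=CF/(1+0.01425)^t    t·PV
  1        93.75        92.4328        92.4328
  2        93.75        91.1342       182.2683
  3        93.75        89.8538       269.5613
  4     5,093.75     4,813.4621    19,253.8486
  Σ                  5,086.8829    19,798.1110
P = 5,086.8829; Macaulay duration = 19,798.1110 / 5,086.8829 = 3.89199 half-year periods = 1.94600 years.
Modified duration = D_Mac / (1 + y) = 1.94600 / 1.01425 = 1.91866 years.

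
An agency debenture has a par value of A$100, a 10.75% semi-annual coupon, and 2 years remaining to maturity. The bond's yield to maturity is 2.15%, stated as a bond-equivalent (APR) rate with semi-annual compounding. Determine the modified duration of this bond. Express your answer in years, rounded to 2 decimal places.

1.84 years

Periodic yield y = 0.01075. First find Macaulay duration:
  t   CF        PV=CF/(1+0.01075)^t    t·PV
  1        5.375         5.3178         5.3178
  2        5.375         5.2613        10.5225
  3        5.375         5.2053        15.6160
  4      105.375       100.9631       403.8523
  Σ                    116.7475       435.3087
P = 116.7475; Macaulay duration = 435.3087 / 116.7475 = 3.72863 half-year periods = 1.86432 years.
Modified duration = D_Mac / (1 + y) = 1.86432 / 1.01075 = 1.84449 years.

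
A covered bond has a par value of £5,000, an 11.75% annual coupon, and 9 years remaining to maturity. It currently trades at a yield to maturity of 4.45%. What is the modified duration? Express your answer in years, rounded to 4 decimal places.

6.3216 years

Periodic yield y = 0.0445. First find Macaulay duration:
  t   CF        PV=CF/(1+0.0445)^t    t·PV
  1       587.50       562.4701       562.4701
  2       587.50       538.5065     1,077.0131
  3       587.50       515.5639     1,546.6918
  4       587.50       493.5988     1,974.3952
  5       587.50       472.5695     2,362.8473
  6       587.50       452.4361     2,714.6163
  7       587.50       433.1604     3,032.1229
  8       587.50       414.7060     3,317.6480
  9     5,587.50     3,776.0830    33,984.7474
  Σ                  7,659.0943    50,572.5521
P = 7,659.0943; Macaulay duration = 50,572.5521 / 7,659.0943 = 6.60294 years.
Modified duration = D_Mac / (1 + y) = 6.60294 / 1.0445 = 6.32163 years.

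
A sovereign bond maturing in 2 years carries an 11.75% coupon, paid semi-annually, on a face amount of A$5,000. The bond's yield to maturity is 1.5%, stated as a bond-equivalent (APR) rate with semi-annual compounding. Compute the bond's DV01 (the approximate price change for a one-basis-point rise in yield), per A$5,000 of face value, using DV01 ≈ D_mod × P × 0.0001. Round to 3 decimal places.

Periodic yield y = 0.0075.
  t   CF        PV=CF/(1+0.0075)^t    t·PV
  1       293.75       291.5633       291.5633
  2       293.75       289.3928       578.7857
  3       293.75       287.2385       861.7156
  4     5,293.75     5,137.8711    20,551.4846
  Σ                  6,006.0658    22,283.5491
P = 6,006.0658; D_Mac = 3.71017 half-year periods = 1.85509 yrs; D_mod = 1.84128 yrs.
DV01 ≈ 1.84128 × 6,006.0658 × 0.0001 = 1.105883.

A$1.106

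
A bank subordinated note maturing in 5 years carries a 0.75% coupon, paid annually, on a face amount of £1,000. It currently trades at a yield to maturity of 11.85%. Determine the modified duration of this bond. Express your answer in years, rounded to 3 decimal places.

4.380 years

Periodic yield y = 0.1185. First find Macaulay duration:
  t   CF        PV=CF/(1+0.1185)^t    t·PV
  1         7.50         6.7054         6.7054
  2         7.50         5.9950        11.9900
  3         7.50         5.3599        16.0796
  4         7.50         4.7920        19.1680
  5     1,007.50       575.5262     2,877.6311
  Σ                    598.3785     2,931.5741
P = 598.3785; Macaulay duration = 2,931.5741 / 598.3785 = 4.89920 years.
Modified duration = D_Mac / (1 + y) = 4.89920 / 1.1185 = 4.38015 years.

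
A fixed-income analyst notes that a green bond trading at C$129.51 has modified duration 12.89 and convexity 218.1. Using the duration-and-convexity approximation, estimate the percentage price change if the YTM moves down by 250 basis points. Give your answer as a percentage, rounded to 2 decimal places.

+39.04%

Duration effect: -D_mod·Δy = -12.89 × (-0.025) = +0.322250
Convexity effect: ½·C·(Δy)² = 0.5 × 218.1 × (-0.025)² = +0.06815625
ΔP/P ≈ +0.322250 + 0.06815625 = +0.39040625
= +39.040625%.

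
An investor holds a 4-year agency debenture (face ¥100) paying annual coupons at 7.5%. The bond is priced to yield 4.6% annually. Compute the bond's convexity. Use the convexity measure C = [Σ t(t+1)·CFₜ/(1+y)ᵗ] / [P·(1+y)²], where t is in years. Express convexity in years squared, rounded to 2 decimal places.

With y = 0.046:
  t   CF        PV=CF/(1+0.046)^t    t·PV        t(t+1)·PV
  1         7.50         7.1702         7.1702          14.3403
  2         7.50         6.8548        13.7097          41.1291
  3         7.50         6.5534        19.6602          78.6407
  4       107.50        89.8011       359.2045       1,796.0223
  Σ                    110.3795       399.7445       1,930.1324
P = 110.3795.
Convexity = Σ t(t+1)·PV / [P·(1+y)²] = 1,930.1324 / (110.3795 × 1.094116) = 15.98215.

15.98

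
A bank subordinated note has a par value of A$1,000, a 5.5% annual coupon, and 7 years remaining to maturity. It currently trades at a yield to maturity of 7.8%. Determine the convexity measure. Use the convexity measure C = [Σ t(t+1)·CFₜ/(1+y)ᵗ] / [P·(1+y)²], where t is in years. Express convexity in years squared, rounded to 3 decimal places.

38.412

With y = 0.078:
  t   CF        PV=CF/(1+0.078)^t    t·PV        t(t+1)·PV
  1        55.00        51.0204        51.0204         102.0408
  2        55.00        47.3288        94.6575         283.9726
  3        55.00        43.9042       131.7127         526.8508
  4        55.00        40.7275       162.9100         814.5498
  5        55.00        37.7806       188.9030       1,133.4181
  6        55.00        35.0469       210.2816       1,471.9715
  7     1,055.00       623.6216     4,365.3510      34,922.8084
  Σ                    879.4300     5,204.8363      39,255.6120
P = 879.4300.
Convexity = Σ t(t+1)·PV / [P·(1+y)²] = 39,255.6120 / (879.4300 × 1.162084) = 38.41165.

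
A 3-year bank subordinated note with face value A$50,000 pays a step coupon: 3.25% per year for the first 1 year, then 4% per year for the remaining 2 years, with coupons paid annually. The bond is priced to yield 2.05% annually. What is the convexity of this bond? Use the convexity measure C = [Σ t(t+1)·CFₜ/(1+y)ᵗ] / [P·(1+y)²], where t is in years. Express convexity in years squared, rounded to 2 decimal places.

With y = 0.0205:
  t   CF        PV=CF/(1+0.0205)^t    t·PV        t(t+1)·PV
  1     1,625.00     1,592.3567     1,592.3567       3,184.7134
  2     2,000.00     1,920.4543     3,840.9086      11,522.7258
  3    52,000.00    48,928.7720   146,786.3161     587,145.2645
  Σ                 52,441.5830   152,219.5814     601,852.7037
P = 52,441.5830.
Convexity = Σ t(t+1)·PV / [P·(1+y)²] = 601,852.7037 / (52,441.5830 × 1.041420) = 11.02017.

11.02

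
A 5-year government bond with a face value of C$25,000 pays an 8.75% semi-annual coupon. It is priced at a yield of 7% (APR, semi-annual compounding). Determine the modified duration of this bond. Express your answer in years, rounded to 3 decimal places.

4.047 years

Periodic yield y = 0.035. First find Macaulay duration:
  t   CF        PV=CF/(1+0.035)^t    t·PV
  1     1,093.75     1,056.7633     1,056.7633
  2     1,093.75     1,021.0273     2,042.0547
  3     1,093.75       986.4998     2,959.4995
  4     1,093.75       953.1399     3,812.5597
  5     1,093.75       920.9082     4,604.5408
  6     1,093.75       889.7663     5,338.5980
  7     1,093.75       859.6776     6,017.7433
  8     1,093.75       830.6064     6,644.8511
  9     1,093.75       802.5183     7,222.6643
  10   26,093.75    18,498.3503   184,983.5030
  Σ                 26,819.2574   224,682.7775
P = 26,819.2574; Macaulay duration = 224,682.7775 / 26,819.2574 = 8.37767 half-year periods = 4.18883 years.
Modified duration = D_Mac / (1 + y) = 4.18883 / 1.035 = 4.04718 years.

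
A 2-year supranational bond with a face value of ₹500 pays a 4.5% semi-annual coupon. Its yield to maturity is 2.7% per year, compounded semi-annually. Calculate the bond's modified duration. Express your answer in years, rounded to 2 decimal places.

1.91 years

Periodic yield y = 0.0135. First find Macaulay duration:
  t   CF        PV=CF/(1+0.0135)^t    t·PV
  1        11.25        11.1001        11.1001
  2        11.25        10.9523        21.9046
  3        11.25        10.8064        32.4192
  4       511.25       484.5497     1,938.1987
  Σ                    517.4085     2,003.6227
P = 517.4085; Macaulay duration = 2,003.6227 / 517.4085 = 3.87242 half-year periods = 1.93621 years.
Modified duration = D_Mac / (1 + y) = 1.93621 / 1.0135 = 1.91042 years.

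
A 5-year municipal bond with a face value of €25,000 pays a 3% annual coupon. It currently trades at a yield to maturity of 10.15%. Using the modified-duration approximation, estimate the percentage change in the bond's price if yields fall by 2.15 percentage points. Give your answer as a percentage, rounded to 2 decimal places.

Periodic yield y = 0.1015. Modified duration first:
  t   CF        PV=CF/(1+0.1015)^t    t·PV
  1       750.00       680.8897       680.8897
  2       750.00       618.1477     1,236.2954
  3       750.00       561.1872     1,683.5616
  4       750.00       509.4754     2,037.9018
  5    25,750.00    15,880.1546    79,400.7730
  Σ                 18,249.8546    85,039.4215
P = 18,249.8546; D_Mac = 4.65973 yrs; D_mod = 4.65973/(1+0.1015) = 4.23035 yrs.
ΔP/P ≈ -D_mod · Δy = -4.23035 × (-0.0215) = +0.090953 = +9.0953%.

+9.10%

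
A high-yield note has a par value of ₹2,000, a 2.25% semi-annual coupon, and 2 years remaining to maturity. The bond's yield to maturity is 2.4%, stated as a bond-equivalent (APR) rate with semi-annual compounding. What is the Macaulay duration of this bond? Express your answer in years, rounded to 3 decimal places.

Periodic yield y = 0.012. Discount each cash flow and weight by its period:
  t   CF        PV=CF/(1+0.012)^t    t·PV
  1        22.50        22.2332        22.2332
  2        22.50        21.9696        43.9391
  3        22.50        21.7091        65.1272
  4     2,022.50     1,928.2639     7,713.0558
  Σ                  1,994.1758     7,844.3553
Price P = Σ PV = 1,994.1758.
Macaulay duration = Σ(t·PV) / P = 7,844.3553 / 1,994.1758 = 3.93363 half-year periods.
In years: 3.93363 / 2 = 1.96682 years.

1.967 years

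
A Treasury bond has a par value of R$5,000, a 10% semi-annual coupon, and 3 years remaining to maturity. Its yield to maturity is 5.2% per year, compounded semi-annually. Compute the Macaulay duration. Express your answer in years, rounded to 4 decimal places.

2.6878 years

Periodic yield y = 0.026. Discount each cash flow and weight by its period:
  t   CF        PV=CF/(1+0.026)^t    t·PV
  1       250.00       243.6647       243.6647
  2       250.00       237.4900       474.9800
  3       250.00       231.4717       694.4151
  4       250.00       225.6060       902.4238
  5       250.00       219.8888     1,099.4442
  6     5,250.00     4,500.6489    27,003.8937
  Σ                  5,658.7702    30,418.8216
Price P = Σ PV = 5,658.7702.
Macaulay duration = Σ(t·PV) / P = 30,418.8216 / 5,658.7702 = 5.37552 half-year periods.
In years: 5.37552 / 2 = 2.68776 years.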